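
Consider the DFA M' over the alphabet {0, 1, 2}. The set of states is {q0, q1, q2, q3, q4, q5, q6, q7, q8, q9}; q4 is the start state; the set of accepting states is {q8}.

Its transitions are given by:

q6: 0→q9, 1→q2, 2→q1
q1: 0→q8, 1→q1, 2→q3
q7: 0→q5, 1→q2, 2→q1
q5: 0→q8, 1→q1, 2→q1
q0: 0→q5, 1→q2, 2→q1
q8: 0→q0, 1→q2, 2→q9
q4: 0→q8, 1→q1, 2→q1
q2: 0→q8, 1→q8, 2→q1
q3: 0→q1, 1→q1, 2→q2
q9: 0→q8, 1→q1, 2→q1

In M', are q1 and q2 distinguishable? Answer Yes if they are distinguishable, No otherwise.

Reachable states from the start: {q0,q1,q2,q3,q4,q5,q8,q9}. Unreachable: {q6,q7} — drop them.
Start with accepting vs non-accepting: {q8} | {q0,q1,q2,q3,q4,q5,q9}.
On input 0, block {q0,q1,q2,q3,q4,q5,q9} splits into {q1,q2,q4,q5,q9} and {q0,q3}.
On input 1, block {q1,q2,q4,q5,q9} splits into {q1,q4,q5,q9} and {q2}.
Refine {q1,q4,q5,q9} on symbol 2: members go to different blocks, giving {q4,q5,q9} and {q1}.
Split {q0,q3} by δ(·,0) → {q0} and {q3}.
No further refinement is possible. Final partition (6 blocks): {q8} | {q4,q5,q9} | {q0} | {q2} | {q1} | {q3}.
q1 and q2 end up in different blocks, so they are distinguishable. For instance, the string '1' is accepted from only q2.

Yes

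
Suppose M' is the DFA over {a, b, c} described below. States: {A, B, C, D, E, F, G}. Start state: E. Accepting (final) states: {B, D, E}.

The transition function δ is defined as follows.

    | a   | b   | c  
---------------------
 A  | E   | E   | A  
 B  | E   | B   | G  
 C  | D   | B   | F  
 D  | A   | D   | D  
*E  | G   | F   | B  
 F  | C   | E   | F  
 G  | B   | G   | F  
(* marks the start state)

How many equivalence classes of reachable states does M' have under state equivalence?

7

P0 = {B,D,E} | {A,C,F,G}.
Refine {B,D,E} on symbol a: members go to different blocks, giving {D,E} and {B}.
Refine {D,E} on symbol b: members go to different blocks, giving {D} and {E}.
Split {A,C,F,G} by δ(·,a) → {A} and {C} and {F} and {G}.
The partition is now stable with 7 blocks: {D} | {A} | {B} | {E} | {C} | {F} | {G}.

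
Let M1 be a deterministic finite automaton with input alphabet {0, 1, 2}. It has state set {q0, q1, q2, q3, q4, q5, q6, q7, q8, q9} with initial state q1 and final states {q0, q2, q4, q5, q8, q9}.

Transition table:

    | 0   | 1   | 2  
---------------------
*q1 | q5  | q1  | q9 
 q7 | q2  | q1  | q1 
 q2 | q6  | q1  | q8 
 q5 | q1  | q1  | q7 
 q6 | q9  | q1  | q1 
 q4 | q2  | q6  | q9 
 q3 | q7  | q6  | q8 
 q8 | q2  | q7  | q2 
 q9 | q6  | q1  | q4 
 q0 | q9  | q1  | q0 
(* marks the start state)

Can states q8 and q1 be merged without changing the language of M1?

No

States {q0,q3} cannot be reached from the start state, so discard them.
Start with accepting vs non-accepting: {q2,q4,q5,q8,q9} | {q1,q6,q7}.
Refine {q2,q4,q5,q8,q9} on symbol 0: members go to different blocks, giving {q2,q5,q9} and {q4,q8}.
Refine {q2,q5,q9} on symbol 2: members go to different blocks, giving {q2,q9} and {q5}.
Refine {q1,q6,q7} on symbol 0: members go to different blocks, giving {q6,q7} and {q1}.
The partition is now stable with 5 blocks: {q2,q9} | {q6,q7} | {q4,q8} | {q5} | {q1}.
q8 and q1 end up in different blocks, so they are distinguishable. For instance, the string 'ε' is accepted from only q8.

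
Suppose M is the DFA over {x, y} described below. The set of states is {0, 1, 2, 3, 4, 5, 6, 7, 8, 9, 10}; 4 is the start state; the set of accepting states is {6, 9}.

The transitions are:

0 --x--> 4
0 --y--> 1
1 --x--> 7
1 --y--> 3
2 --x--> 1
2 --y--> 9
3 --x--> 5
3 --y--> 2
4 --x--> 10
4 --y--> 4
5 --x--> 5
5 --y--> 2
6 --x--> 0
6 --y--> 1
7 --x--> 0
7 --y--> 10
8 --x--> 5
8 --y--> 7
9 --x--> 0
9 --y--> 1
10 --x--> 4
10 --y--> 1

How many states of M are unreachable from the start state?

BFS from 4 reaches {0, 1, 2, 3, 4, 5, 7, 9, 10}; the 2 state(s) 6, 8 are never visited.

2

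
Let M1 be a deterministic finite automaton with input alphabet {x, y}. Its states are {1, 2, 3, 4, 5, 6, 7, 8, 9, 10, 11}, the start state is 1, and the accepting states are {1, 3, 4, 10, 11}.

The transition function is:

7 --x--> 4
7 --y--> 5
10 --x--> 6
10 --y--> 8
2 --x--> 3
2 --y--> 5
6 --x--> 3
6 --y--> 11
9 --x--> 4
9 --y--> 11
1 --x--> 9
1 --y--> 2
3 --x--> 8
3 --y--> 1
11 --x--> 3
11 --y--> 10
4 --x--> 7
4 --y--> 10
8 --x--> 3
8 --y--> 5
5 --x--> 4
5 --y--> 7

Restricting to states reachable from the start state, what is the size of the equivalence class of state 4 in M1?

2

Start with accepting vs non-accepting: {1,3,4,10,11} | {2,5,6,7,8,9}.
Refine {1,3,4,10,11} on symbol x: members go to different blocks, giving {1,3,4,10} and {11}.
Refine {1,3,4,10} on symbol y: members go to different blocks, giving {1,10} and {3,4}.
Refine {2,5,6,7,8,9} on symbol y: members go to different blocks, giving {2,5,7,8} and {6,9}.
Stable partition: {1,10} | {2,5,7,8} | {11} | {3,4} | {6,9} — 5 equivalence classes.
State 4 belongs to the block {3,4}, which has 2 states.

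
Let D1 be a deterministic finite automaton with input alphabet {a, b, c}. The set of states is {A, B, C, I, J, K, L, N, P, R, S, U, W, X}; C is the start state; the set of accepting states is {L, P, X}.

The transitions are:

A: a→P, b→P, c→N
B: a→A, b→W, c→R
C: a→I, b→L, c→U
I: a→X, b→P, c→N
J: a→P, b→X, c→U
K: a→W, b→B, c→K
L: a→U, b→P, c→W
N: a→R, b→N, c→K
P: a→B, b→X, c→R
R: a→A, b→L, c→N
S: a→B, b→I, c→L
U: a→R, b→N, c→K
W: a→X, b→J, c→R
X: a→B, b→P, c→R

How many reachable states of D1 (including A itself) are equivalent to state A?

3

Reachable states from the start: {A,B,C,I,J,K,L,N,P,R,U,W,X}. Unreachable: {S} — drop them.
Start with accepting vs non-accepting: {L,P,X} | {A,B,C,I,J,K,N,R,U,W}.
Refine {A,B,C,I,J,K,N,R,U,W} on symbol a: members go to different blocks, giving {B,C,K,N,R,U} and {A,I,J,W}.
On input c, block {L,P,X} splits into {P,X} and {L}.
Refine {B,C,K,N,R,U} on symbol a: members go to different blocks, giving {B,C,K,R} and {N,U}.
On input b, block {B,C,K,R} splits into {C,R} and {K} and {B}.
Split {A,I,J,W} by δ(·,b) → {A,I,J} and {W}.
Stable partition: {P,X} | {C,R} | {A,I,J} | {L} | {N,U} | {K} | {B} | {W} — 8 equivalence classes.
The equivalence class containing A is {A,I,J}, of size 3.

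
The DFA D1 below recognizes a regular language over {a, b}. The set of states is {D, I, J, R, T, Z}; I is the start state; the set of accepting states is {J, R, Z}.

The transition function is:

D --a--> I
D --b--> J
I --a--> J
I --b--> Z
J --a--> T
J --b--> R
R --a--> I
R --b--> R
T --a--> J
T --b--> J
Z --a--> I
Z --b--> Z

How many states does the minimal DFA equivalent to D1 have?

States {D} cannot be reached from the start state, so discard them.
Initial partition by acceptance: {J,R,Z} | {I,T}.
Stable partition: {J,R,Z} | {I,T} — 2 equivalence classes.

2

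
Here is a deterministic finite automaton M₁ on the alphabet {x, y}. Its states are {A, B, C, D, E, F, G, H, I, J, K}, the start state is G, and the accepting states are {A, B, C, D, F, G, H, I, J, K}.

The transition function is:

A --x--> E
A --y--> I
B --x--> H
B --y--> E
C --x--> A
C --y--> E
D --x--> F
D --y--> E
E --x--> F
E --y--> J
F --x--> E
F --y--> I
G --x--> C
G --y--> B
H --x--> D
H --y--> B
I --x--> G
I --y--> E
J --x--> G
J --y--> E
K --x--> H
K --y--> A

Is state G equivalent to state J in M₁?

Reachable states from the start: {A,B,C,D,E,F,G,H,I,J}. Unreachable: {K} — drop them.
Initial partition by acceptance: {A,B,C,D,F,G,H,I,J} | {E}.
On input x, block {A,B,C,D,F,G,H,I,J} splits into {B,C,D,G,H,I,J} and {A,F}.
Refine {B,C,D,G,H,I,J} on symbol x: members go to different blocks, giving {B,G,H,I,J} and {C,D}.
On input x, block {B,G,H,I,J} splits into {B,I,J} and {G,H}.
No further refinement is possible. Final partition (5 blocks): {B,I,J} | {E} | {A,F} | {C,D} | {G,H}.
G and J end up in different blocks, so they are distinguishable. For instance, the string 'y' is accepted from only G.

No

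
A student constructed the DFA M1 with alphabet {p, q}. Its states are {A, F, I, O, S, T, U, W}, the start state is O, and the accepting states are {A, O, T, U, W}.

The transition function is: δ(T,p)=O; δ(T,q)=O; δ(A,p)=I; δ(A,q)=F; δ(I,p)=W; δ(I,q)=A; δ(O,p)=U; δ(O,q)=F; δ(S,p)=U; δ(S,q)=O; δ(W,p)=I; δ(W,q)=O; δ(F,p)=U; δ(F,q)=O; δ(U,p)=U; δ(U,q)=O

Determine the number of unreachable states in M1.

Starting at O and following transitions, the reachable set is {F, O, U}. That leaves A, I, S, T, W unreachable — 5 in total.

5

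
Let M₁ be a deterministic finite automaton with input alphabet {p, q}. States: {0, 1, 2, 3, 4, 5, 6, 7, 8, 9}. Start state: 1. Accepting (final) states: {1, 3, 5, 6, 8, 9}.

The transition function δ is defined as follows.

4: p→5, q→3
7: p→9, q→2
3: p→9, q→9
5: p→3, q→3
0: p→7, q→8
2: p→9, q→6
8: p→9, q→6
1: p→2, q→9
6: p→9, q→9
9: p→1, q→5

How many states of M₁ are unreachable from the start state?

No path from 1 leads to 0, 4, 7, 8; the other 6 states are all reachable.

4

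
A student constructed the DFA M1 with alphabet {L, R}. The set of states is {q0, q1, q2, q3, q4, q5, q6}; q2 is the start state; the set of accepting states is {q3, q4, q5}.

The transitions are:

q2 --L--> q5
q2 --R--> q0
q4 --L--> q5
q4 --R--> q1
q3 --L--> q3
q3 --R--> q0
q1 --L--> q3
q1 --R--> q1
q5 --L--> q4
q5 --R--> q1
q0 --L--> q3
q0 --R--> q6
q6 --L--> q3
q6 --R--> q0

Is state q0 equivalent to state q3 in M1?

Start with accepting vs non-accepting: {q3,q4,q5} | {q0,q1,q2,q6}.
No further refinement is possible. Final partition (2 blocks): {q3,q4,q5} | {q0,q1,q2,q6}.
q0 and q3 end up in different blocks, so they are distinguishable. For instance, the string 'ε' is accepted from only q3.

No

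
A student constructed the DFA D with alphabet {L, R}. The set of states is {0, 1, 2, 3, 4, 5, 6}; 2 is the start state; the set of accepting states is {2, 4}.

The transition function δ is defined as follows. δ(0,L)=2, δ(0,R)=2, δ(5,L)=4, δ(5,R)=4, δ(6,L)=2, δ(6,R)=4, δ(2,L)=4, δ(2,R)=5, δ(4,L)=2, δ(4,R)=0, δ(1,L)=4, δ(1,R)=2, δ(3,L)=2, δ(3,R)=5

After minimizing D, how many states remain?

First remove the unreachable states {1,3,6}; 4 states remain.
Initial partition by acceptance: {2,4} | {0,5}.
The partition is now stable with 2 blocks: {2,4} | {0,5}.

2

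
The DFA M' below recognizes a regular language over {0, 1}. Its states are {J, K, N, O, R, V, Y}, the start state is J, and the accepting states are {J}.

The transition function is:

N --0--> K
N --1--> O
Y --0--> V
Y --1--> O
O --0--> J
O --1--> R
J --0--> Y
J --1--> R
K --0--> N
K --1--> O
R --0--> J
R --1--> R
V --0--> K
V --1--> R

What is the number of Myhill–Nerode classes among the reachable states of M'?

Initial partition by acceptance: {J} | {K,N,O,R,V,Y}.
Split {K,N,O,R,V,Y} by δ(·,0) → {K,N,V,Y} and {O,R}.
Stable partition: {J} | {K,N,V,Y} | {O,R} — 3 equivalence classes.

3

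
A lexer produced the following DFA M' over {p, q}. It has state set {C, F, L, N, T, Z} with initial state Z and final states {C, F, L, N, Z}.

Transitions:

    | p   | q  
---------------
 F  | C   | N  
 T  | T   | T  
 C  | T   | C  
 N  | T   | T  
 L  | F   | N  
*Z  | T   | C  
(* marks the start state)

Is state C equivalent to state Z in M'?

Yes

Reachable states from the start: {C,T,Z}. Unreachable: {F,L,N} — drop them.
Initial partition by acceptance: {C,Z} | {T}.
No further refinement is possible. Final partition (2 blocks): {C,Z} | {T}.
C and Z lie in the same block of the stable partition, so they are equivalent — no string distinguishes them.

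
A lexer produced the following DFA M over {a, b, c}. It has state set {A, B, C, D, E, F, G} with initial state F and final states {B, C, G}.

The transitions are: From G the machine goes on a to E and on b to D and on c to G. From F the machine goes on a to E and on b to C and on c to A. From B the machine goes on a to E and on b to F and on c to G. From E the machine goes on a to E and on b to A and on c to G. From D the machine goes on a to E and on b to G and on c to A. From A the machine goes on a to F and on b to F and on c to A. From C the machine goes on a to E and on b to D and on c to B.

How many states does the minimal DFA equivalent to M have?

All states are reachable from the start state.
P0 = {B,C,G} | {A,D,E,F}.
Split {A,D,E,F} by δ(·,b) → {A,E} and {D,F}.
Refine {A,E} on symbol a: members go to different blocks, giving {A} and {E}.
The partition is now stable with 4 blocks: {B,C,G} | {A} | {D,F} | {E}.

4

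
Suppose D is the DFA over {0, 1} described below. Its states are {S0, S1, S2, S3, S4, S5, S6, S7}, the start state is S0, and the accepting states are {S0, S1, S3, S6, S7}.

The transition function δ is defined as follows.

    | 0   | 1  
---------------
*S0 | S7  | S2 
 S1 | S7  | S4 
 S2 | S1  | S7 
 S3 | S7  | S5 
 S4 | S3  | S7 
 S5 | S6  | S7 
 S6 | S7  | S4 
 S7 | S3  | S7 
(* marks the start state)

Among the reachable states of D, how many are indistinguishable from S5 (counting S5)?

3

P0 = {S0,S1,S3,S6,S7} | {S2,S4,S5}.
On input 1, block {S0,S1,S3,S6,S7} splits into {S0,S1,S3,S6} and {S7}.
The partition is now stable with 3 blocks: {S0,S1,S3,S6} | {S2,S4,S5} | {S7}.
State S5 belongs to the block {S2,S4,S5}, which has 3 states.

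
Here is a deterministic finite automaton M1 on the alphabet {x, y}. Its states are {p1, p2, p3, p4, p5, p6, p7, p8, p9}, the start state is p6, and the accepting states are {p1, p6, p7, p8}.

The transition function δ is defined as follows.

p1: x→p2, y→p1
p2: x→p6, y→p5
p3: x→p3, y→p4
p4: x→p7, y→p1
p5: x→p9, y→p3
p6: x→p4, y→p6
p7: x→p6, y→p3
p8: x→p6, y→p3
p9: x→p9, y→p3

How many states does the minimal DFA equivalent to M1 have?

States {p8} cannot be reached from the start state, so discard them.
Initial partition by acceptance: {p1,p6,p7} | {p2,p3,p4,p5,p9}.
On input x, block {p1,p6,p7} splits into {p1,p6} and {p7}.
Refine {p2,p3,p4,p5,p9} on symbol x: members go to different blocks, giving {p3,p5,p9} and {p2} and {p4}.
Split {p1,p6} by δ(·,x) → {p1} and {p6}.
Split {p3,p5,p9} by δ(·,y) → {p5,p9} and {p3}.
The partition is now stable with 7 blocks: {p1} | {p5,p9} | {p7} | {p2} | {p4} | {p6} | {p3}.

7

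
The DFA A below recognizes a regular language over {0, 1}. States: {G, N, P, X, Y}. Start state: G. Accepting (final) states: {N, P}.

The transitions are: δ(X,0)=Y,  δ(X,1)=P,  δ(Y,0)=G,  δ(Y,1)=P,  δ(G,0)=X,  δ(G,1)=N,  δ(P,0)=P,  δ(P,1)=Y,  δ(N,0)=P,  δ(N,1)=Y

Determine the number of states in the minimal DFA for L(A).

2

Every state is reachable, so we keep all 5.
Start with accepting vs non-accepting: {N,P} | {G,X,Y}.
No further refinement is possible. Final partition (2 blocks): {N,P} | {G,X,Y}.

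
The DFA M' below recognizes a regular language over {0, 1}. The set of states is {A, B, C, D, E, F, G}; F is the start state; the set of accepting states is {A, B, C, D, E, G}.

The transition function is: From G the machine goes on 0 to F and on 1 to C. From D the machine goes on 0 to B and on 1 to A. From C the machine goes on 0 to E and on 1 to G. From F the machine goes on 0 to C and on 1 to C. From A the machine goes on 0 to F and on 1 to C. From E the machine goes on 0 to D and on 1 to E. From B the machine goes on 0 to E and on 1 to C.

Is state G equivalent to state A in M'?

All states are reachable from the start state.
Initial partition by acceptance: {A,B,C,D,E,G} | {F}.
Split {A,B,C,D,E,G} by δ(·,0) → {B,C,D,E} and {A,G}.
On input 1, block {B,C,D,E} splits into {B,E} and {C,D}.
Split {B,E} by δ(·,0) → {B} and {E}.
On input 0, block {C,D} splits into {C} and {D}.
No further refinement is possible. Final partition (6 blocks): {B} | {F} | {A,G} | {C} | {E} | {D}.
G and A lie in the same block of the stable partition, so they are equivalent — no string distinguishes them.

Yes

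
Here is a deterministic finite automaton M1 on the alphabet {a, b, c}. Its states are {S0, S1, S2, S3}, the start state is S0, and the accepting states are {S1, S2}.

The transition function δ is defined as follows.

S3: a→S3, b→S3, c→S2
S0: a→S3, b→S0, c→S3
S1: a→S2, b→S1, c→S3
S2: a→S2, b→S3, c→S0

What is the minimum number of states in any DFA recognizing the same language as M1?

First remove the unreachable states {S1}; 3 states remain.
Start with accepting vs non-accepting: {S2} | {S0,S3}.
On input c, block {S0,S3} splits into {S0} and {S3}.
No further refinement is possible. Final partition (3 blocks): {S2} | {S0} | {S3}.

3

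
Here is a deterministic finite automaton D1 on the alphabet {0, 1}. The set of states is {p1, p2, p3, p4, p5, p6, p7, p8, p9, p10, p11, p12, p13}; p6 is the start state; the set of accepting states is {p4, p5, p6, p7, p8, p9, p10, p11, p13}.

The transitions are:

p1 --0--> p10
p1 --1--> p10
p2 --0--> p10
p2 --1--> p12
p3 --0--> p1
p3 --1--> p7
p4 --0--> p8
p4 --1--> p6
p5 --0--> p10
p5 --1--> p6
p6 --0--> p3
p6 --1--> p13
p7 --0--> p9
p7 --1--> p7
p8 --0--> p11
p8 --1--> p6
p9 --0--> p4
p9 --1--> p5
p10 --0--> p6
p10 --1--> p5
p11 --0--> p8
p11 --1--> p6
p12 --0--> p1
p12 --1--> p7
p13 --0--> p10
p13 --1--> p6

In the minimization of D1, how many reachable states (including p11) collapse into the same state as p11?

Reachable states from the start: {p1,p3,p4,p5,p6,p7,p8,p9,p10,p11,p13}. Unreachable: {p2,p12} — drop them.
P0 = {p4,p5,p6,p7,p8,p9,p10,p11,p13} | {p1,p3}.
Refine {p4,p5,p6,p7,p8,p9,p10,p11,p13} on symbol 0: members go to different blocks, giving {p4,p5,p7,p8,p9,p10,p11,p13} and {p6}.
Split {p4,p5,p7,p8,p9,p10,p11,p13} by δ(·,0) → {p4,p5,p7,p8,p9,p11,p13} and {p10}.
On input 0, block {p4,p5,p7,p8,p9,p11,p13} splits into {p4,p7,p8,p9,p11} and {p5,p13}.
Refine {p4,p7,p8,p9,p11} on symbol 1: members go to different blocks, giving {p4,p8,p11} and {p7} and {p9}.
Refine {p1,p3} on symbol 0: members go to different blocks, giving {p1} and {p3}.
The partition is now stable with 8 blocks: {p4,p8,p11} | {p1} | {p6} | {p10} | {p5,p13} | {p7} | {p9} | {p3}.
The equivalence class containing p11 is {p4,p8,p11}, of size 3.

3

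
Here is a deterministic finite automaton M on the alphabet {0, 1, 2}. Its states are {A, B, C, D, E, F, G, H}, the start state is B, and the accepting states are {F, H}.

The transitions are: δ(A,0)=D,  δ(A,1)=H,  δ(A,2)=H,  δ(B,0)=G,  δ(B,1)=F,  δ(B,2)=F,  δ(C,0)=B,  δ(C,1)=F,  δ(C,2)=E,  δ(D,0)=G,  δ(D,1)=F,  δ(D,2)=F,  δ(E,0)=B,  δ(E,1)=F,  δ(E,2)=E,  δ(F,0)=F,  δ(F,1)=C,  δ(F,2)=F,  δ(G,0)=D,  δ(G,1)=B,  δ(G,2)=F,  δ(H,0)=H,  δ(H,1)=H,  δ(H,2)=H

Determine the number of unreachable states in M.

BFS from B reaches {B, C, D, E, F, G}; the 2 state(s) A, H are never visited.

2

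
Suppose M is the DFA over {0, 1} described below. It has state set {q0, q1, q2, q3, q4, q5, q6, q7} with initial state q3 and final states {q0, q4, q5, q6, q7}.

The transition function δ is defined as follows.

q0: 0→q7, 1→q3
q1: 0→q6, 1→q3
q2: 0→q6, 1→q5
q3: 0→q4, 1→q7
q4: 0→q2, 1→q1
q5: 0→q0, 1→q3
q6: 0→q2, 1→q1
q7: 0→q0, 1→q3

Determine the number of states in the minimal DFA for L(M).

4

Every state is reachable, so we keep all 8.
Start with accepting vs non-accepting: {q0,q4,q5,q6,q7} | {q1,q2,q3}.
On input 0, block {q0,q4,q5,q6,q7} splits into {q0,q5,q7} and {q4,q6}.
Refine {q1,q2,q3} on symbol 1: members go to different blocks, giving {q2,q3} and {q1}.
Stable partition: {q0,q5,q7} | {q2,q3} | {q4,q6} | {q1} — 4 equivalence classes.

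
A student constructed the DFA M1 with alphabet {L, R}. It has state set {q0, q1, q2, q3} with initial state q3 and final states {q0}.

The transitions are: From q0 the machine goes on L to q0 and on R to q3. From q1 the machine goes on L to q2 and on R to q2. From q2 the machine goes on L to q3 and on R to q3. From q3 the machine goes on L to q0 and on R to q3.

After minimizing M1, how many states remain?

2

Reachable states from the start: {q0,q3}. Unreachable: {q1,q2} — drop them.
Start with accepting vs non-accepting: {q0} | {q3}.
No further refinement is possible. Final partition (2 blocks): {q0} | {q3}.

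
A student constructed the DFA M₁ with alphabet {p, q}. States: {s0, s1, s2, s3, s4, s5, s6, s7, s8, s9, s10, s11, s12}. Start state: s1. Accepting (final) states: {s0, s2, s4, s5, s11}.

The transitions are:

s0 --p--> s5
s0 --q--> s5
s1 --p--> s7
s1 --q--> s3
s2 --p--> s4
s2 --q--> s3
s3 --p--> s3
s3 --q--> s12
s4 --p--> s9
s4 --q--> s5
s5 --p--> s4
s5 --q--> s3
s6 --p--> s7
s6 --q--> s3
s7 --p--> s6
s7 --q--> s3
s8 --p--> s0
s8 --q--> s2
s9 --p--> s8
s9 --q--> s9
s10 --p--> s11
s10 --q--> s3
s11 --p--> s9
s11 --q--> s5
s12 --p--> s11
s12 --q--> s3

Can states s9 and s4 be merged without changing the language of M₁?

No

Reachable states from the start: {s0,s1,s2,s3,s4,s5,s6,s7,s8,s9,s11,s12}. Unreachable: {s10} — drop them.
Initial partition by acceptance: {s0,s2,s4,s5,s11} | {s1,s3,s6,s7,s8,s9,s12}.
On input p, block {s0,s2,s4,s5,s11} splits into {s0,s2,s5} and {s4,s11}.
Split {s0,s2,s5} by δ(·,p) → {s2,s5} and {s0}.
Split {s1,s3,s6,s7,s8,s9,s12} by δ(·,p) → {s1,s3,s6,s7,s9} and {s8} and {s12}.
Split {s1,s3,s6,s7,s9} by δ(·,p) → {s1,s3,s6,s7} and {s9}.
Refine {s1,s3,s6,s7} on symbol q: members go to different blocks, giving {s1,s6,s7} and {s3}.
Stable partition: {s2,s5} | {s1,s6,s7} | {s4,s11} | {s0} | {s8} | {s12} | {s9} | {s3} — 8 equivalence classes.
s9 and s4 end up in different blocks, so they are distinguishable. For instance, the string 'ε' is accepted from only s4.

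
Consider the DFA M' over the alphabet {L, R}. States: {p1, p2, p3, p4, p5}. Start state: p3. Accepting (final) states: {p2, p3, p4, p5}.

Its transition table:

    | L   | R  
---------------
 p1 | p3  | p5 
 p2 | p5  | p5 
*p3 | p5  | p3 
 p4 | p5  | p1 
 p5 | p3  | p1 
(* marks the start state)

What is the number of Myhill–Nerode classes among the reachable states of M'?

3

First remove the unreachable states {p2,p4}; 3 states remain.
Start with accepting vs non-accepting: {p3,p5} | {p1}.
On input R, block {p3,p5} splits into {p3} and {p5}.
Stable partition: {p3} | {p1} | {p5} — 3 equivalence classes.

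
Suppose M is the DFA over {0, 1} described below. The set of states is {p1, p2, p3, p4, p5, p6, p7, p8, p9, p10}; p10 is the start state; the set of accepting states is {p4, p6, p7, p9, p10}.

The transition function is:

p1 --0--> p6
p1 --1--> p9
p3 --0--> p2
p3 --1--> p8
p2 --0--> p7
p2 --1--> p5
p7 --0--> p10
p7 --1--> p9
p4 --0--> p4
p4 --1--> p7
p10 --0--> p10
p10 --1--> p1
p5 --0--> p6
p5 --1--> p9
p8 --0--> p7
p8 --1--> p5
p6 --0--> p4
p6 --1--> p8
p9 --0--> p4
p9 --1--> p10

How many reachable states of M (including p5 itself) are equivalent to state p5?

Reachable states from the start: {p1,p4,p5,p6,p7,p8,p9,p10}. Unreachable: {p2,p3} — drop them.
Start with accepting vs non-accepting: {p4,p6,p7,p9,p10} | {p1,p5,p8}.
Split {p4,p6,p7,p9,p10} by δ(·,1) → {p4,p7,p9} and {p6,p10}.
On input 0, block {p4,p7,p9} splits into {p4,p9} and {p7}.
On input 1, block {p4,p9} splits into {p4} and {p9}.
Split {p1,p5,p8} by δ(·,0) → {p1,p5} and {p8}.
On input 0, block {p6,p10} splits into {p6} and {p10}.
The partition is now stable with 7 blocks: {p4} | {p1,p5} | {p6} | {p7} | {p9} | {p8} | {p10}.
The equivalence class containing p5 is {p1,p5}, of size 2.

2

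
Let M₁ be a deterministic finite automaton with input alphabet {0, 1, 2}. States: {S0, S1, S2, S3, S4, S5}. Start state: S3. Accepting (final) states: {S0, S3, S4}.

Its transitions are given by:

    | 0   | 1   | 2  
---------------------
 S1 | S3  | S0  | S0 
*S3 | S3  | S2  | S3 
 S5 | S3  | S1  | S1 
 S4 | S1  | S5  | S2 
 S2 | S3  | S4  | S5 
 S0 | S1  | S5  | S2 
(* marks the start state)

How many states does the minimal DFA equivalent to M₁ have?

5

All states are reachable from the start state.
Start with accepting vs non-accepting: {S0,S3,S4} | {S1,S2,S5}.
On input 0, block {S0,S3,S4} splits into {S0,S4} and {S3}.
On input 1, block {S1,S2,S5} splits into {S1,S2} and {S5}.
Split {S1,S2} by δ(·,2) → {S1} and {S2}.
No further refinement is possible. Final partition (5 blocks): {S0,S4} | {S1} | {S3} | {S5} | {S2}.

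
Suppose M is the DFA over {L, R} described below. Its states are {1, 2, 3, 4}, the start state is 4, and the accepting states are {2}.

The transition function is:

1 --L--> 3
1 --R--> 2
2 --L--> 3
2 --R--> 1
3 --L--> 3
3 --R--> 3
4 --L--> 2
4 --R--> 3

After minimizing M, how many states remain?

4

Initial partition by acceptance: {2} | {1,3,4}.
Split {1,3,4} by δ(·,L) → {1,3} and {4}.
Split {1,3} by δ(·,R) → {1} and {3}.
The partition is now stable with 4 blocks: {2} | {1} | {4} | {3}.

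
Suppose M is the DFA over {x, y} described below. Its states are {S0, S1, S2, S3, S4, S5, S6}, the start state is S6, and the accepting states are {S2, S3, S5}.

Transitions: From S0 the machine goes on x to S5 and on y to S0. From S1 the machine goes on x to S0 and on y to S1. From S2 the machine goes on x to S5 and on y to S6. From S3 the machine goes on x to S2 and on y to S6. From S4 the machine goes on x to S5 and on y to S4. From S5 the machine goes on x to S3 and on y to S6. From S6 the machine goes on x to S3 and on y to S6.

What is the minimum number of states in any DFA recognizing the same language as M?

2

Reachable states from the start: {S2,S3,S5,S6}. Unreachable: {S0,S1,S4} — drop them.
Initial partition by acceptance: {S2,S3,S5} | {S6}.
Stable partition: {S2,S3,S5} | {S6} — 2 equivalence classes.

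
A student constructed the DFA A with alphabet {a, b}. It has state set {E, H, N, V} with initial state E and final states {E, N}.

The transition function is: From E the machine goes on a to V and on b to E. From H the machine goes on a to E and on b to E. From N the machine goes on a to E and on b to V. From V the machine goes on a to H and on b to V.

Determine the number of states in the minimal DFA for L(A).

First remove the unreachable states {N}; 3 states remain.
P0 = {E} | {H,V}.
Split {H,V} by δ(·,a) → {H} and {V}.
No further refinement is possible. Final partition (3 blocks): {E} | {H} | {V}.

3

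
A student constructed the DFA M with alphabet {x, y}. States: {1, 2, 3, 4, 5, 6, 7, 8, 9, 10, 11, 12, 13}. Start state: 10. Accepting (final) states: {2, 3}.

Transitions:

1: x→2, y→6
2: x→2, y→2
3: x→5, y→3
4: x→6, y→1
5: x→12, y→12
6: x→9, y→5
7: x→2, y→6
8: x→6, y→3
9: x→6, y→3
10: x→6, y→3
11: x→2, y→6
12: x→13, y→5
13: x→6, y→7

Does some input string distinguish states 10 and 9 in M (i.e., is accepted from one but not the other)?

No

Reachable states from the start: {2,3,5,6,7,9,10,12,13}. Unreachable: {1,4,8,11} — drop them.
Initial partition by acceptance: {2,3} | {5,6,7,9,10,12,13}.
Refine {2,3} on symbol x: members go to different blocks, giving {2} and {3}.
On input x, block {5,6,7,9,10,12,13} splits into {5,6,9,10,12,13} and {7}.
On input y, block {5,6,9,10,12,13} splits into {5,6,12} and {9,10} and {13}.
On input x, block {5,6,12} splits into {5} and {6} and {12}.
Stable partition: {2} | {5} | {3} | {7} | {9,10} | {13} | {6} | {12} — 8 equivalence classes.
10 and 9 lie in the same block of the stable partition, so they are equivalent — no string distinguishes them.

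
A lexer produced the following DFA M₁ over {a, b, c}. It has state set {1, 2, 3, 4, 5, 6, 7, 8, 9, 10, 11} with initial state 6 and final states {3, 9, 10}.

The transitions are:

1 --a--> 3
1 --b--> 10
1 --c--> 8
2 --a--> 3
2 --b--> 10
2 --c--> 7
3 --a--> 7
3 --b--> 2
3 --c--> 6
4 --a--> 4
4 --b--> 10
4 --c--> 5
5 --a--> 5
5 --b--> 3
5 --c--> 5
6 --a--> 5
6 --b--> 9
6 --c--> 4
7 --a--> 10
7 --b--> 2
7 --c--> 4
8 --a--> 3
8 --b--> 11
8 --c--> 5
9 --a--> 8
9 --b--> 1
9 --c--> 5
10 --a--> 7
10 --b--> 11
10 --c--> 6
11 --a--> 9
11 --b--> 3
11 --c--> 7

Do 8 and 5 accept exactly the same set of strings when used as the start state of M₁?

All states are reachable from the start state.
P0 = {3,9,10} | {1,2,4,5,6,7,8,11}.
On input a, block {1,2,4,5,6,7,8,11} splits into {1,2,7,8,11} and {4,5,6}.
On input b, block {1,2,7,8,11} splits into {1,2,11} and {7,8}.
No further refinement is possible. Final partition (4 blocks): {3,9,10} | {1,2,11} | {4,5,6} | {7,8}.
8 and 5 end up in different blocks, so they are distinguishable. For instance, the string 'a' is accepted from only 8.

No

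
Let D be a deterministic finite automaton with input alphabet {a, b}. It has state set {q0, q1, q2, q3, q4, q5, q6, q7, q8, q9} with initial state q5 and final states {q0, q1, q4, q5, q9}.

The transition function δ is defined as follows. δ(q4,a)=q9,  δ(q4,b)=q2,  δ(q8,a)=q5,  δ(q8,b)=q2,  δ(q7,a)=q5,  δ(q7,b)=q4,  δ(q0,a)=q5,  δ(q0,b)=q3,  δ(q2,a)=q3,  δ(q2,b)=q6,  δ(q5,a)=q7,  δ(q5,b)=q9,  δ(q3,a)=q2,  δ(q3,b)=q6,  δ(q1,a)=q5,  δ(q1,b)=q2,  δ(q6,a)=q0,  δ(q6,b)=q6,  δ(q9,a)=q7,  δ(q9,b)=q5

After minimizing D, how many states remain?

States {q1,q8} cannot be reached from the start state, so discard them.
Initial partition by acceptance: {q0,q4,q5,q9} | {q2,q3,q6,q7}.
On input a, block {q0,q4,q5,q9} splits into {q0,q4} and {q5,q9}.
Split {q2,q3,q6,q7} by δ(·,a) → {q2,q3} and {q6} and {q7}.
The partition is now stable with 5 blocks: {q0,q4} | {q2,q3} | {q5,q9} | {q6} | {q7}.

5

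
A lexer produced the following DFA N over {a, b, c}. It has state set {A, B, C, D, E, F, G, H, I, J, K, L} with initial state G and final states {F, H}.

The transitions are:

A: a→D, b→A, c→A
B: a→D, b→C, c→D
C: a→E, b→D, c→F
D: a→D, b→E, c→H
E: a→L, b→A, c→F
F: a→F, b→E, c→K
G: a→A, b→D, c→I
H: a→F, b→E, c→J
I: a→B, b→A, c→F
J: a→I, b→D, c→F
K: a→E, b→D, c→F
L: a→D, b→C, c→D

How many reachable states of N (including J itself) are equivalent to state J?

All states are reachable from the start state.
Start with accepting vs non-accepting: {F,H} | {A,B,C,D,E,G,I,J,K,L}.
Split {A,B,C,D,E,G,I,J,K,L} by δ(·,c) → {C,D,E,I,J,K} and {A,B,G,L}.
Split {C,D,E,I,J,K} by δ(·,a) → {C,D,J,K} and {E,I}.
On input a, block {C,D,J,K} splits into {C,J,K} and {D}.
On input a, block {A,B,G,L} splits into {A,B,L} and {G}.
On input b, block {A,B,L} splits into {B,L} and {A}.
Stable partition: {F,H} | {C,J,K} | {B,L} | {E,I} | {D} | {G} | {A} — 7 equivalence classes.
State J belongs to the block {C,J,K}, which has 3 states.

3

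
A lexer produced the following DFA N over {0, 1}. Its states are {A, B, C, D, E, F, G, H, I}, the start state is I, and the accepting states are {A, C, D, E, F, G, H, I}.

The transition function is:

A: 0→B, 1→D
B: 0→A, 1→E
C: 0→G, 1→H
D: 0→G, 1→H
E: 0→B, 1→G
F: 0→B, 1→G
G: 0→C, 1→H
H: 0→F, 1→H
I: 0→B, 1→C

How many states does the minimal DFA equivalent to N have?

4

All states are reachable from the start state.
Start with accepting vs non-accepting: {A,C,D,E,F,G,H,I} | {B}.
Split {A,C,D,E,F,G,H,I} by δ(·,0) → {A,E,F,I} and {C,D,G,H}.
On input 0, block {C,D,G,H} splits into {C,D,G} and {H}.
The partition is now stable with 4 blocks: {A,E,F,I} | {B} | {C,D,G} | {H}.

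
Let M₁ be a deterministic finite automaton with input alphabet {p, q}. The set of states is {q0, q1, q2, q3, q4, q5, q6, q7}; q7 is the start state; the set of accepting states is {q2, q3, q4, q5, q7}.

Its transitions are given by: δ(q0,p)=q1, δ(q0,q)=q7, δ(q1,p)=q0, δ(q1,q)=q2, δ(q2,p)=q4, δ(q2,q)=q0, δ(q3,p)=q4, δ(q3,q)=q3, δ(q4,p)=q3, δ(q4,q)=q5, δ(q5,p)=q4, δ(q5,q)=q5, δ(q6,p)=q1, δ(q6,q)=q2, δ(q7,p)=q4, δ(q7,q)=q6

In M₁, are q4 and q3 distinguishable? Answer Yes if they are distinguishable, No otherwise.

No

Every state is reachable, so we keep all 8.
Start with accepting vs non-accepting: {q2,q3,q4,q5,q7} | {q0,q1,q6}.
Refine {q2,q3,q4,q5,q7} on symbol q: members go to different blocks, giving {q3,q4,q5} and {q2,q7}.
No further refinement is possible. Final partition (3 blocks): {q3,q4,q5} | {q0,q1,q6} | {q2,q7}.
q4 and q3 lie in the same block of the stable partition, so they are equivalent — no string distinguishes them.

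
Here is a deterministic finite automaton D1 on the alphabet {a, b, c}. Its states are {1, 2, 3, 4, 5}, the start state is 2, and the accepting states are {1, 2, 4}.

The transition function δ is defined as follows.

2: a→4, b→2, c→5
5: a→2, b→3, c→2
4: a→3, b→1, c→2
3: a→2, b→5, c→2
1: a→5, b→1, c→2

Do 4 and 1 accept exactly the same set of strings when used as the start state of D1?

Yes

All states are reachable from the start state.
P0 = {1,2,4} | {3,5}.
Split {1,2,4} by δ(·,a) → {1,4} and {2}.
The partition is now stable with 3 blocks: {1,4} | {3,5} | {2}.
4 and 1 lie in the same block of the stable partition, so they are equivalent — no string distinguishes them.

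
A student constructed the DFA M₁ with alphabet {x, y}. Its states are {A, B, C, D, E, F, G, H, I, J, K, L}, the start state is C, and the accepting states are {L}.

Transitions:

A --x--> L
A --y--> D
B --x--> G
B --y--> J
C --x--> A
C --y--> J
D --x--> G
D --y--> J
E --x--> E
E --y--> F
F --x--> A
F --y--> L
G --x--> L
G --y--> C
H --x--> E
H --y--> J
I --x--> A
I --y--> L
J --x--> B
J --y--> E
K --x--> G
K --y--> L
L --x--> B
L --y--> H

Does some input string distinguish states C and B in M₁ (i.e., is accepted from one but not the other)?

No

First remove the unreachable states {I,K}; 10 states remain.
P0 = {L} | {A,B,C,D,E,F,G,H,J}.
Split {A,B,C,D,E,F,G,H,J} by δ(·,x) → {B,C,D,E,F,H,J} and {A,G}.
On input x, block {B,C,D,E,F,H,J} splits into {B,C,D,F} and {E,H,J}.
Refine {B,C,D,F} on symbol y: members go to different blocks, giving {B,C,D} and {F}.
On input x, block {E,H,J} splits into {E,H} and {J}.
Refine {E,H} on symbol y: members go to different blocks, giving {E} and {H}.
Stable partition: {L} | {B,C,D} | {A,G} | {E} | {F} | {J} | {H} — 7 equivalence classes.
C and B lie in the same block of the stable partition, so they are equivalent — no string distinguishes them.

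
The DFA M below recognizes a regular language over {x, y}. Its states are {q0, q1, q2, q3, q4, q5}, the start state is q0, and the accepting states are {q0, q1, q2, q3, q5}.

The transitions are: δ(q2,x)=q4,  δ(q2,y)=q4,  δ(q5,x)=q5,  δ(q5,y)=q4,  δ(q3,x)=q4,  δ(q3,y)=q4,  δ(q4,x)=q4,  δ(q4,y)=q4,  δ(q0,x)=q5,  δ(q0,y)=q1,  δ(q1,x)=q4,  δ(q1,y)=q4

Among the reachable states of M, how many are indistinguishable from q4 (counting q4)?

1

Reachable states from the start: {q0,q1,q4,q5}. Unreachable: {q2,q3} — drop them.
Start with accepting vs non-accepting: {q0,q1,q5} | {q4}.
Refine {q0,q1,q5} on symbol x: members go to different blocks, giving {q0,q5} and {q1}.
Refine {q0,q5} on symbol y: members go to different blocks, giving {q0} and {q5}.
Stable partition: {q0} | {q4} | {q1} | {q5} — 4 equivalence classes.
The equivalence class containing q4 is {q4}, of size 1.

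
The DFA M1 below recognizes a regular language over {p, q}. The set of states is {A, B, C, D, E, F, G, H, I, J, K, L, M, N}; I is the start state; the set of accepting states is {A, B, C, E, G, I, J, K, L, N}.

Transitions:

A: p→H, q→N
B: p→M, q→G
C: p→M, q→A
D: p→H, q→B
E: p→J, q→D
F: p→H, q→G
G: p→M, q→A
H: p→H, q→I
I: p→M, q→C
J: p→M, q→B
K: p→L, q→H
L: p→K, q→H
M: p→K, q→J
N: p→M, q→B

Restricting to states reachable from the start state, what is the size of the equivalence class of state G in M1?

Reachable states from the start: {A,B,C,G,H,I,J,K,L,M,N}. Unreachable: {D,E,F} — drop them.
Initial partition by acceptance: {A,B,C,G,I,J,K,L,N} | {H,M}.
On input p, block {A,B,C,G,I,J,K,L,N} splits into {A,B,C,G,I,J,N} and {K,L}.
On input p, block {H,M} splits into {H} and {M}.
Refine {A,B,C,G,I,J,N} on symbol p: members go to different blocks, giving {B,C,G,I,J,N} and {A}.
Split {B,C,G,I,J,N} by δ(·,q) → {B,I,J,N} and {C,G}.
On input q, block {B,I,J,N} splits into {B,I} and {J,N}.
The partition is now stable with 7 blocks: {B,I} | {H} | {K,L} | {M} | {A} | {C,G} | {J,N}.
State G belongs to the block {C,G}, which has 2 states.

2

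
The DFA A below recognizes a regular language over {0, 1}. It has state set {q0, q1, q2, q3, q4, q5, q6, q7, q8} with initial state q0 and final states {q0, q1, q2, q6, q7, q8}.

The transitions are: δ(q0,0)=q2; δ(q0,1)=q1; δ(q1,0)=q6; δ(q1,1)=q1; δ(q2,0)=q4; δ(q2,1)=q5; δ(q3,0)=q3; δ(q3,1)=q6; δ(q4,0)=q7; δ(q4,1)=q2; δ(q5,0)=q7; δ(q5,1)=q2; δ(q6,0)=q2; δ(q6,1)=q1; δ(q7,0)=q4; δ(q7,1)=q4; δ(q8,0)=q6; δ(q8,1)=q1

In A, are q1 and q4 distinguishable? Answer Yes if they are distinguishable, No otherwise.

Yes

First remove the unreachable states {q3,q8}; 7 states remain.
P0 = {q0,q1,q2,q6,q7} | {q4,q5}.
Refine {q0,q1,q2,q6,q7} on symbol 0: members go to different blocks, giving {q0,q1,q6} and {q2,q7}.
Refine {q0,q1,q6} on symbol 0: members go to different blocks, giving {q0,q6} and {q1}.
Stable partition: {q0,q6} | {q4,q5} | {q2,q7} | {q1} — 4 equivalence classes.
q1 and q4 end up in different blocks, so they are distinguishable. For instance, the string 'ε' is accepted from only q1.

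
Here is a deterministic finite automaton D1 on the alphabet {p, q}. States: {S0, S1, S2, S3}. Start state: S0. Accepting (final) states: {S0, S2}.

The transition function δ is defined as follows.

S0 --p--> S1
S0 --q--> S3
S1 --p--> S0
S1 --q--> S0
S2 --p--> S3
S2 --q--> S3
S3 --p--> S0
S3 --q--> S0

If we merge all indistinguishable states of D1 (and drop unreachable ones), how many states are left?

First remove the unreachable states {S2}; 3 states remain.
Start with accepting vs non-accepting: {S0} | {S1,S3}.
No further refinement is possible. Final partition (2 blocks): {S0} | {S1,S3}.

2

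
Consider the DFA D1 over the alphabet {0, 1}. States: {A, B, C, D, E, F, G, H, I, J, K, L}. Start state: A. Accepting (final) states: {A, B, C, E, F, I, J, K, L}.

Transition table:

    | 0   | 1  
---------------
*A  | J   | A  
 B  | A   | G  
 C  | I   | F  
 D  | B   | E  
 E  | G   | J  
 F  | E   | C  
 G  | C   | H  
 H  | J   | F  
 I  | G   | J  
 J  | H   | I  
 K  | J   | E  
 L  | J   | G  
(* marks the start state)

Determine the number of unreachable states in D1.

BFS from A reaches {A, C, E, F, G, H, I, J}; the 4 state(s) B, D, K, L are never visited.

4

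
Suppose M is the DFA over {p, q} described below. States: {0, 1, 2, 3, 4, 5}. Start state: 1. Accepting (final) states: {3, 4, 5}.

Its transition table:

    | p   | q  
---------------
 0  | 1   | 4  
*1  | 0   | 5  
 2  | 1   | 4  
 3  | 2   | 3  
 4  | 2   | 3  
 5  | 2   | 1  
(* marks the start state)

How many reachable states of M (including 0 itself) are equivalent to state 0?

2

Every state is reachable, so we keep all 6.
P0 = {3,4,5} | {0,1,2}.
Refine {3,4,5} on symbol q: members go to different blocks, giving {3,4} and {5}.
Split {0,1,2} by δ(·,q) → {0,2} and {1}.
Stable partition: {3,4} | {0,2} | {5} | {1} — 4 equivalence classes.
The equivalence class containing 0 is {0,2}, of size 2.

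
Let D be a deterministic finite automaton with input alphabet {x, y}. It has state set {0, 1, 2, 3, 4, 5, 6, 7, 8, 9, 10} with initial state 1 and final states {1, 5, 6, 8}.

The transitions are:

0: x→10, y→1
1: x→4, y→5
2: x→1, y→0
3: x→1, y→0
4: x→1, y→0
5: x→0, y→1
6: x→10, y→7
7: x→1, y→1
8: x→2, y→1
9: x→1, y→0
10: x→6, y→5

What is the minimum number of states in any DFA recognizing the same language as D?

Reachable states from the start: {0,1,4,5,6,7,10}. Unreachable: {2,3,8,9} — drop them.
Initial partition by acceptance: {1,5,6} | {0,4,7,10}.
On input y, block {1,5,6} splits into {1,5} and {6}.
Split {0,4,7,10} by δ(·,x) → {4,7} and {0} and {10}.
Split {1,5} by δ(·,x) → {1} and {5}.
On input y, block {4,7} splits into {4} and {7}.
No further refinement is possible. Final partition (7 blocks): {1} | {4} | {6} | {0} | {10} | {5} | {7}.

7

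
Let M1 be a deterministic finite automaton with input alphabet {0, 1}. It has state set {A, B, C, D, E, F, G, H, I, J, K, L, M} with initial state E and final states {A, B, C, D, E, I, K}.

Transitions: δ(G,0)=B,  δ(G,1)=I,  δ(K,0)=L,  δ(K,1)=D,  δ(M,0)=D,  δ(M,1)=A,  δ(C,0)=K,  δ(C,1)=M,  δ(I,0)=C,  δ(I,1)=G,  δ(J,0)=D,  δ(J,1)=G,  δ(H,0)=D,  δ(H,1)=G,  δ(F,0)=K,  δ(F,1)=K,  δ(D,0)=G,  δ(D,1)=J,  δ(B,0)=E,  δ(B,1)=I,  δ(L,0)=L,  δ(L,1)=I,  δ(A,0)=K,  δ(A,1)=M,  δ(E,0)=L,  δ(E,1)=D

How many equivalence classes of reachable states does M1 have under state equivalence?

First remove the unreachable states {F,H}; 11 states remain.
P0 = {A,B,C,D,E,I,K} | {G,J,L,M}.
Refine {A,B,C,D,E,I,K} on symbol 0: members go to different blocks, giving {A,B,C,I} and {D,E,K}.
Split {A,B,C,I} by δ(·,0) → {A,B,C} and {I}.
Refine {A,B,C} on symbol 1: members go to different blocks, giving {A,C} and {B}.
On input 0, block {G,J,L,M} splits into {J,M} and {G} and {L}.
Split {J,M} by δ(·,1) → {J} and {M}.
On input 0, block {D,E,K} splits into {E,K} and {D}.
The partition is now stable with 9 blocks: {A,C} | {J} | {E,K} | {I} | {B} | {G} | {L} | {M} | {D}.

9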